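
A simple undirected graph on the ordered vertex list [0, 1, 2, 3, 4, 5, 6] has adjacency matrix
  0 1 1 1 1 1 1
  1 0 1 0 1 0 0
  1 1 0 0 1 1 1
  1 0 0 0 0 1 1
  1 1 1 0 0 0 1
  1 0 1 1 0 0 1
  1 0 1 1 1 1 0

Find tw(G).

A width-3 tree decomposition is:
Bags: B1 = {0, 1, 2, 4}  B2 = {0, 2, 4, 6}  B3 = {0, 2, 5, 6}  B4 = {0, 3, 5, 6}
Tree: B1–B2, B2–B3, B3–B4
Each bag holds 4 vertices, so the decomposition has width 3, which upper-bounds the treewidth. Conversely, {0, 1, 2, 4} is a clique of size 4, and the vertices of any clique must share a bag in every tree decomposition; so some bag has ≥ 4 vertices and tw(G) ≥ 3. Combining the bounds, tw(G) = 3.

3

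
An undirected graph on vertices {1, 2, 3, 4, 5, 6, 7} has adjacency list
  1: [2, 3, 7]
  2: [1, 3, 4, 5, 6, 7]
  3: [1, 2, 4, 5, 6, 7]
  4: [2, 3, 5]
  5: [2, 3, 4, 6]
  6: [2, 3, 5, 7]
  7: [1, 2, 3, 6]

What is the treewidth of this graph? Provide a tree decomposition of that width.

Every bag has size at most 4, so the width is 4 − 1 = 3 and tw(G) ≤ 3. On the other hand G contains the 4-clique {1, 2, 3, 7}. A clique must lie in a single bag of any decomposition, so no decomposition can have width below 3. Therefore the treewidth is 3.

Treewidth 3.
Bags: B1 = {2, 3, 6, 7}  B2 = {1, 2, 3, 7}  B3 = {2, 3, 5, 6}  B4 = {2, 3, 4, 5}
Tree: B1–B2, B1–B3, B3–B4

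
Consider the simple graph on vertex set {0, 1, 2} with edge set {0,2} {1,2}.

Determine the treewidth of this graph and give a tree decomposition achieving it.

Treewidth 1.
One such decomposition:
Bags: B1 = {1, 2}  B2 = {0, 2}
Tree: B1–B2

The largest bag has 2 vertices, giving width 1; this decomposition certifies tw(G) ≤ 1. G has an edge, so its treewidth is at least 1. Combining the bounds, tw(G) = 1.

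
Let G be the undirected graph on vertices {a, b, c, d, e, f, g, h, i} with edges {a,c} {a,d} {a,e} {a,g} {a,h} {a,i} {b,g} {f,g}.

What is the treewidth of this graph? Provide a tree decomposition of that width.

Every bag has size at most 2, so the width is 2 − 1 = 1 and tw(G) ≤ 1. Since G has at least one edge (e.g. g–a), it is not an edgeless graph, so tw(G) ≥ 1. Combining the bounds, tw(G) = 1.

Treewidth 1.
One optimal decomposition is:
Bags: B1 = {a, g}  B2 = {a, e}  B3 = {a, c}  B4 = {f, g}  B5 = {b, g}  B6 = {a, i}  B7 = {a, d}  B8 = {a, h}
Tree: B1–B2, B2–B3, B1–B4, B1–B5, B1–B6, B3–B7, B3–B8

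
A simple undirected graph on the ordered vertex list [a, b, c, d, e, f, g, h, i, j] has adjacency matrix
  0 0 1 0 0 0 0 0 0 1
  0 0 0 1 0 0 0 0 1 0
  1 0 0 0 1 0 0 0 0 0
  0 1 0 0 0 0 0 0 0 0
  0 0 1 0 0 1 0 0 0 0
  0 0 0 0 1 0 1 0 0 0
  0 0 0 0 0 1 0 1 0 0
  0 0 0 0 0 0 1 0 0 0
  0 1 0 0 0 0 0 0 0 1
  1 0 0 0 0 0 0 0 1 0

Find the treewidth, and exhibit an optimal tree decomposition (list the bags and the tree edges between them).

Every bag has size at most 2, so the width is 2 − 1 = 1 and tw(G) ≤ 1. G has an edge, so its treewidth is at least 1. The upper and lower bounds meet at 1, so that is the treewidth.

Treewidth 1.
One optimal decomposition is:
Bags: B1 = {b, d}  B2 = {b, i}  B3 = {i, j}  B4 = {a, j}  B5 = {a, c}  B6 = {c, e}  B7 = {e, f}  B8 = {f, g}  B9 = {g, h}
Tree: B1–B2, B2–B3, B3–B4, B4–B5, B5–B6, B6–B7, B7–B8, B8–B9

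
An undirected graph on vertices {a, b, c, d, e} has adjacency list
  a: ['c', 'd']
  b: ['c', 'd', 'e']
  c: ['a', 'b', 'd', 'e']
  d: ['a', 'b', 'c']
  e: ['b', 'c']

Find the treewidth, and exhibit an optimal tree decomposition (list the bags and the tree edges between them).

Each bag holds 3 vertices, so the decomposition has width 2, which upper-bounds the treewidth. For the lower bound, the 3 vertices {a, c, d} are pairwise adjacent, and any tree decomposition puts a clique entirely inside one bag — forcing width ≥ 2. Combining the bounds, tw(G) = 2.

Treewidth 2.
One optimal decomposition is:
Bags: B1 = {b, c, d}  B2 = {b, c, e}  B3 = {a, c, d}
Tree: B1–B2, B1–B3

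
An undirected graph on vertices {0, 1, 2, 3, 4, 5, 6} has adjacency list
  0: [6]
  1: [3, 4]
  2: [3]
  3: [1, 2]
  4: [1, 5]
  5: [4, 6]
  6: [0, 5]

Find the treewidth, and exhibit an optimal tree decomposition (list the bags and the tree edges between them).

Each bag holds 2 vertices, so the decomposition has width 1, which upper-bounds the treewidth. G has an edge, so its treewidth is at least 1. Therefore the treewidth is 1.

Treewidth 1.
One optimal decomposition is:
Bags: B1 = {2, 3}  B2 = {1, 3}  B3 = {1, 4}  B4 = {4, 5}  B5 = {5, 6}  B6 = {0, 6}
Tree: B1–B2, B2–B3, B3–B4, B4–B5, B5–B6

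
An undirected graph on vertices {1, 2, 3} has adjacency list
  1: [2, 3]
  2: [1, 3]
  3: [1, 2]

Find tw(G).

2

A width-2 tree decomposition is:
Bags: B1 = {1, 2, 3}
Tree: (single bag)
A single bag containing all 3 vertices is trivially a valid decomposition of width 2. Conversely, {1, 2, 3} is a clique of size 3, and the vertices of any clique must share a bag in every tree decomposition; so some bag has ≥ 3 vertices and tw(G) ≥ 2. Therefore the treewidth is 2.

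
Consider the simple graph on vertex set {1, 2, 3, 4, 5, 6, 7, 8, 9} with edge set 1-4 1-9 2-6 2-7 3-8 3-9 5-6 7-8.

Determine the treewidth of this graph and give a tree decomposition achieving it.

Every bag has size at most 2, so the width is 2 − 1 = 1 and tw(G) ≤ 1. Since G has at least one edge (e.g. 5–6), it is not an edgeless graph, so tw(G) ≥ 1. The upper and lower bounds meet at 1, so that is the treewidth.

Treewidth 1.
One such decomposition:
Bags: B1 = {5, 6}  B2 = {2, 6}  B3 = {2, 7}  B4 = {7, 8}  B5 = {3, 8}  B6 = {3, 9}  B7 = {1, 9}  B8 = {1, 4}
Tree: B1–B2, B2–B3, B3–B4, B4–B5, B5–B6, B6–B7, B7–B8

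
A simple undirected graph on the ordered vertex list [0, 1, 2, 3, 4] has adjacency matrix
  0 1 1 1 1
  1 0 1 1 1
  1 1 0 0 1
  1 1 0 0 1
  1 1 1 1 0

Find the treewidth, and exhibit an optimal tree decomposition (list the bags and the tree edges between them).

Every bag has size at most 4, so the width is 4 − 1 = 3 and tw(G) ≤ 3. Conversely, {0, 1, 2, 4} is a clique of size 4, and the vertices of any clique must share a bag in every tree decomposition; so some bag has ≥ 4 vertices and tw(G) ≥ 3. Hence tw(G) = 3 exactly.

Treewidth 3.
One optimal decomposition is:
Bags: B1 = {0, 1, 3, 4}  B2 = {0, 1, 2, 4}
Tree: B1–B2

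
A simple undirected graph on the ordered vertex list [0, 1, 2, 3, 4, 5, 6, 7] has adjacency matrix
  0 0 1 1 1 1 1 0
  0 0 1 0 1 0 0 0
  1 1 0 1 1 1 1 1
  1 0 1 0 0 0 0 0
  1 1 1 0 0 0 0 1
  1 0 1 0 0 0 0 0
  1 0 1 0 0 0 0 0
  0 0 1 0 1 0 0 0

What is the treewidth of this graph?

2

A width-2 tree decomposition is:
Bags: B1 = {1, 2, 4}  B2 = {0, 2, 4}  B3 = {2, 4, 7}  B4 = {0, 2, 6}  B5 = {0, 2, 3}  B6 = {0, 2, 5}
Tree: B1–B2, B2–B3, B2–B4, B4–B5, B2–B6
Each bag holds 3 vertices, so the decomposition has width 2, which upper-bounds the treewidth. Conversely, {0, 2, 3} is a clique of size 3, and the vertices of any clique must share a bag in every tree decomposition; so some bag has ≥ 3 vertices and tw(G) ≥ 2. Hence tw(G) = 2 exactly.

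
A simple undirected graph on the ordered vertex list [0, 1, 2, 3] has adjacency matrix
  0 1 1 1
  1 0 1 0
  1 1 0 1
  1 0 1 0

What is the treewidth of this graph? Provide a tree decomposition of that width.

The largest bag has 3 vertices, giving width 2; this decomposition certifies tw(G) ≤ 2. Conversely, {0, 1, 2} is a clique of size 3, and the vertices of any clique must share a bag in every tree decomposition; so some bag has ≥ 3 vertices and tw(G) ≥ 2. The upper and lower bounds meet at 2, so that is the treewidth.

Treewidth 2.
One optimal decomposition is:
Bags: B1 = {0, 2, 3}  B2 = {0, 1, 2}
Tree: B1–B2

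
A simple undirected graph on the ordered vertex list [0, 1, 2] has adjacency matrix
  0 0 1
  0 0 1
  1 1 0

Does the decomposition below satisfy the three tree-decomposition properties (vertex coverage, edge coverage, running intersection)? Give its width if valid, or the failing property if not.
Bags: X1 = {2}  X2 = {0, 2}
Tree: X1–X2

No — vertex 1 appears in no bag.

A tree decomposition must satisfy three properties: every vertex lies in some bag; for every edge, both endpoints lie together in some bag; and for every vertex, the bags containing it form a connected subtree. Here vertex 1 appears in no bag, so the decomposition is invalid.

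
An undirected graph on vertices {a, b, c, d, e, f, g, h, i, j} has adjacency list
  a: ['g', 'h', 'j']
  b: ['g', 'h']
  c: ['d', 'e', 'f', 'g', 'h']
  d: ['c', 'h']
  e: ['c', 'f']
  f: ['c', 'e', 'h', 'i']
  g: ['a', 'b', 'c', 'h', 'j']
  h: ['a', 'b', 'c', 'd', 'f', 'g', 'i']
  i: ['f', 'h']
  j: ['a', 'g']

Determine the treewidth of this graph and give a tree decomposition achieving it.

Every bag has size at most 3, so the width is 3 − 1 = 2 and tw(G) ≤ 2. Conversely, {a, g, j} is a clique of size 3, and the vertices of any clique must share a bag in every tree decomposition; so some bag has ≥ 3 vertices and tw(G) ≥ 2. Combining the bounds, tw(G) = 2.

Treewidth 2.
One such decomposition:
Bags: B1 = {a, g, h}  B2 = {c, g, h}  B3 = {a, g, j}  B4 = {c, d, h}  B5 = {b, g, h}  B6 = {c, f, h}  B7 = {f, h, i}  B8 = {c, e, f}
Tree: B1–B2, B1–B3, B2–B4, B2–B5, B2–B6, B6–B7, B6–B8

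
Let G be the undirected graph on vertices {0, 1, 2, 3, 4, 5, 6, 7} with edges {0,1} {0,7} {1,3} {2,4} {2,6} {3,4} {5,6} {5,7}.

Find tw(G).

A width-2 tree decomposition is:
Bags: B1 = {0, 5, 7}  B2 = {0, 1, 5}  B3 = {1, 3, 5}  B4 = {3, 4, 5}  B5 = {2, 4, 5}  B6 = {2, 5, 6}
Tree: B1–B2, B2–B3, B3–B4, B4–B5, B5–B6
Every bag has size at most 3, so the width is 3 − 1 = 2 and tw(G) ≤ 2. For the lower bound, G contains the cycle 5–7–0–1–3–4–2–6–5, so G is not a forest; only forests have treewidth ≤ 1, hence tw(G) ≥ 2. Combining the bounds, tw(G) = 2.

2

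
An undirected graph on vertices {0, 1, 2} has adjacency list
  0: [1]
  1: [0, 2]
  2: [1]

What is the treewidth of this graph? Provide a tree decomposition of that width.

Every bag has size at most 2, so the width is 2 − 1 = 1 and tw(G) ≤ 1. Since G has at least one edge (e.g. 1–2), it is not an edgeless graph, so tw(G) ≥ 1. Combining the bounds, tw(G) = 1.

Treewidth 1.
One optimal decomposition is:
Bags: B1 = {1, 2}  B2 = {0, 1}
Tree: B1–B2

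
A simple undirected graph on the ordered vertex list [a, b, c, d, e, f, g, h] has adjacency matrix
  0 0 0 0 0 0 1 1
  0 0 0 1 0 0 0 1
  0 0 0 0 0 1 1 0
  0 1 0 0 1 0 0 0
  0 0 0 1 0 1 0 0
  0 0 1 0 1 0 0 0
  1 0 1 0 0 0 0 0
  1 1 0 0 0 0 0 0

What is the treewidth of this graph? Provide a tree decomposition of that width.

The largest bag has 3 vertices, giving width 2; this decomposition certifies tw(G) ≤ 2. The edges d–b–h–a–g–c–f–e–d form a cycle, so G is not a tree and its treewidth is at least 2. Therefore the treewidth is 2.

Treewidth 2.
One optimal decomposition is:
Bags: B1 = {b, d, h}  B2 = {a, d, h}  B3 = {a, d, g}  B4 = {c, d, g}  B5 = {c, d, f}  B6 = {d, e, f}
Tree: B1–B2, B2–B3, B3–B4, B4–B5, B5–B6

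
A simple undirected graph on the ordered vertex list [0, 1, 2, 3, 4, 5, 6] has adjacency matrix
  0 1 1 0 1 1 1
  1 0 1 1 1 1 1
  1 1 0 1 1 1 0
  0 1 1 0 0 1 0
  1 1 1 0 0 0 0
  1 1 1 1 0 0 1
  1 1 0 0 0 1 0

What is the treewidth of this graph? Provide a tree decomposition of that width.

Treewidth 3.
One such decomposition:
Bags: B1 = {1, 2, 3, 5}  B2 = {0, 1, 2, 5}  B3 = {0, 1, 5, 6}  B4 = {0, 1, 2, 4}
Tree: B1–B2, B2–B3, B2–B4

The largest bag has 4 vertices, giving width 3; this decomposition certifies tw(G) ≤ 3. For the lower bound, the 4 vertices {0, 1, 2, 4} are pairwise adjacent, and any tree decomposition puts a clique entirely inside one bag — forcing width ≥ 3. Combining the bounds, tw(G) = 3.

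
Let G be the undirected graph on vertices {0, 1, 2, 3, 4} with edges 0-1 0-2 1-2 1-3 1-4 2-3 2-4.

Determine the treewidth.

2

A width-2 tree decomposition is:
Bags: B1 = {1, 2, 3}  B2 = {0, 1, 2}  B3 = {1, 2, 4}
Tree: B1–B2, B1–B3
The largest bag has 3 vertices, giving width 2; this decomposition certifies tw(G) ≤ 2. On the other hand G contains the 3-clique {0, 1, 2}. A clique must lie in a single bag of any decomposition, so no decomposition can have width below 2. Combining the bounds, tw(G) = 2.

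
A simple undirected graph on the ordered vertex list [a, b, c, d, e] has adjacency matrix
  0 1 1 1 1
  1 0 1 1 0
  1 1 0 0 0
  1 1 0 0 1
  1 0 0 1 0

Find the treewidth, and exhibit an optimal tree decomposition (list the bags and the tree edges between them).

Treewidth 2.
One optimal decomposition is:
Bags: B1 = {a, b, c}  B2 = {a, b, d}  B3 = {a, d, e}
Tree: B1–B2, B2–B3

Each bag holds 3 vertices, so the decomposition has width 2, which upper-bounds the treewidth. For the lower bound, the 3 vertices {a, d, e} are pairwise adjacent, and any tree decomposition puts a clique entirely inside one bag — forcing width ≥ 2. The upper and lower bounds meet at 2, so that is the treewidth.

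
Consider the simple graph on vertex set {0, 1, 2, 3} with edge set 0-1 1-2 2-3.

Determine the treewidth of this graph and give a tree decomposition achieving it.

Treewidth 1.
Bags: B1 = {2, 3}  B2 = {1, 2}  B3 = {0, 1}
Tree: B1–B2, B2–B3

Each bag holds 2 vertices, so the decomposition has width 1, which upper-bounds the treewidth. Any graph with an edge has treewidth ≥ 1, and G has the edge 3–2. Hence tw(G) = 1 exactly.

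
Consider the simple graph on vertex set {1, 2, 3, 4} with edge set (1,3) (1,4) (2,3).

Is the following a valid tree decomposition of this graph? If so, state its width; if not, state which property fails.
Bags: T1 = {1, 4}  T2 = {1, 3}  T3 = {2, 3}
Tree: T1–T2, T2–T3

Yes; width 1.

Vertex coverage: the bags together contain {1, 2, 3, 4}, the full vertex set. Edge coverage: each edge of G has both endpoints in at least one bag. Running intersection: for every vertex, the bags containing it form a connected subtree. All three properties hold, so this is a valid tree decomposition of width max|bag| − 1 = 1, and hence tw(G) ≤ 1.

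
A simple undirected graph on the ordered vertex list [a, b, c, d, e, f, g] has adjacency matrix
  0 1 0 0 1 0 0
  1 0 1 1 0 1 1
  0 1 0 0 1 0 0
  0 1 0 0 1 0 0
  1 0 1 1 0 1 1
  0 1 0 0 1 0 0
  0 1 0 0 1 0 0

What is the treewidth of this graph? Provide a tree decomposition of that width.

Each bag holds 3 vertices, so the decomposition has width 2, which upper-bounds the treewidth. The edges e–d–b–g–e form a cycle, so G is not a tree and its treewidth is at least 2. Therefore the treewidth is 2.

Treewidth 2.
Bags: B1 = {b, d, e}  B2 = {b, e, g}  B3 = {b, c, e}  B4 = {a, b, e}  B5 = {b, e, f}
Tree: B1–B2, B2–B3, B3–B4, B4–B5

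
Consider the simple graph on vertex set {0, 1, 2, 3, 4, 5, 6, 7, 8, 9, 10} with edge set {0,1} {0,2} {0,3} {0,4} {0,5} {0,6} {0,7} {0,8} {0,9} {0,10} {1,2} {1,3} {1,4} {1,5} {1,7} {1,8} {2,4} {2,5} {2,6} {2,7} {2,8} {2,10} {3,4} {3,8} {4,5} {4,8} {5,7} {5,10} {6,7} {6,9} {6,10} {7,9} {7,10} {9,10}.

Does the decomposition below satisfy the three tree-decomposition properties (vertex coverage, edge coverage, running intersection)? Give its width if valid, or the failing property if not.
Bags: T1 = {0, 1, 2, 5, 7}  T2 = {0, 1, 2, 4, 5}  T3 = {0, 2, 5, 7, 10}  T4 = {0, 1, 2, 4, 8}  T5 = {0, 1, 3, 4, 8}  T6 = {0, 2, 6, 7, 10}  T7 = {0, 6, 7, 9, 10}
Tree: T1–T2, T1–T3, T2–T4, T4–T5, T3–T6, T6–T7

Every vertex of G appears in some bag (union = {0, 1, 2, 3, 4, 5, 6, 7, 8, 9, 10}); every edge is covered by a bag; and for each vertex v the set of bags containing v is connected in the bag tree. The decomposition is therefore valid. The largest bag has 5 vertices, so the width is 4.

Yes; width 4.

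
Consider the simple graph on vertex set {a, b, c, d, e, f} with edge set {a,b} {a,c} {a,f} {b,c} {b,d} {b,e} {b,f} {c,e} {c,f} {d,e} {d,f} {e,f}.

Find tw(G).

3

A width-3 tree decomposition is:
Bags: B1 = {b, c, e, f}  B2 = {b, d, e, f}  B3 = {a, b, c, f}
Tree: B1–B2, B1–B3
Each bag holds 4 vertices, so the decomposition has width 3, which upper-bounds the treewidth. Conversely, {b, d, e, f} is a clique of size 4, and the vertices of any clique must share a bag in every tree decomposition; so some bag has ≥ 4 vertices and tw(G) ≥ 3. Hence tw(G) = 3 exactly.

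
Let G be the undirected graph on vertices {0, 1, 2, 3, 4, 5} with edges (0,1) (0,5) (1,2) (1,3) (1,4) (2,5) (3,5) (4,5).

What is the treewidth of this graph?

2

A width-2 tree decomposition is:
Bags: B1 = {1, 4, 5}  B2 = {1, 3, 5}  B3 = {1, 2, 5}  B4 = {0, 1, 5}
Tree: B1–B2, B2–B3, B3–B4
The largest bag has 3 vertices, giving width 2; this decomposition certifies tw(G) ≤ 2. Since 4–1–3–5–4 is a cycle in G, G is not acyclic. Forests are exactly the graphs of treewidth ≤ 1, so tw(G) ≥ 2. Hence tw(G) = 2 exactly.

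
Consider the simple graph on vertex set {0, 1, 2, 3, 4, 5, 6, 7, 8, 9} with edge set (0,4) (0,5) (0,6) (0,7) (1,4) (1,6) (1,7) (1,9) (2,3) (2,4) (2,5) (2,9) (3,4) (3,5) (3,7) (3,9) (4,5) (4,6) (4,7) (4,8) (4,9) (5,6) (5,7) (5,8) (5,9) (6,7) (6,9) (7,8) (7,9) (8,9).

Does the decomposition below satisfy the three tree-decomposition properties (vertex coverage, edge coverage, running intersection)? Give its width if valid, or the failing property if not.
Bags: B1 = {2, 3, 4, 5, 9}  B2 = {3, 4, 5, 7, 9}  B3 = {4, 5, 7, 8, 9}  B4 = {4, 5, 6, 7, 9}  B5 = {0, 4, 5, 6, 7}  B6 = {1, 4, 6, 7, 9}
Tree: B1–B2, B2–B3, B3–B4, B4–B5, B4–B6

Vertex coverage: the bags together contain {0, 1, 2, 3, 4, 5, 6, 7, 8, 9}, the full vertex set. Edge coverage: each edge of G has both endpoints in at least one bag. Running intersection: for every vertex, the bags containing it form a connected subtree. All three properties hold, so this is a valid tree decomposition of width max|bag| − 1 = 4, and hence tw(G) ≤ 4.

Yes; width 4.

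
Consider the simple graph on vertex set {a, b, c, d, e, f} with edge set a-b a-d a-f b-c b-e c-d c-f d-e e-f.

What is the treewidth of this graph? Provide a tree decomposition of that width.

Treewidth 3.
One optimal decomposition is:
Bags: B1 = {a, b, c, e}  B2 = {a, c, e, f}  B3 = {a, c, d, e}
Tree: B1–B2, B2–B3

The largest bag has 4 vertices, giving width 3; this decomposition certifies tw(G) ≤ 3. For the lower bound: the 4 vertex sets {b,c}, {a,f}, {e}, {d} are disjoint, each induces a connected subgraph, and every pair is joined by at least one edge of G. Contracting each set to a single vertex therefore yields K_{4} as a minor, and since treewidth is minor-monotone, tw(G) ≥ tw(K_{4}) = 3. The upper and lower bounds meet at 3, so that is the treewidth.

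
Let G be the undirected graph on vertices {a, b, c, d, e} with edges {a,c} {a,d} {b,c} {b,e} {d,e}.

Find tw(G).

A width-2 tree decomposition is:
Bags: B1 = {b, c, e}  B2 = {a, c, e}  B3 = {a, d, e}
Tree: B1–B2, B2–B3
Every bag has size at most 3, so the width is 3 − 1 = 2 and tw(G) ≤ 2. For the lower bound, G contains the cycle e–b–c–a–d–e, so G is not a forest; only forests have treewidth ≤ 1, hence tw(G) ≥ 2. Therefore the treewidth is 2.

2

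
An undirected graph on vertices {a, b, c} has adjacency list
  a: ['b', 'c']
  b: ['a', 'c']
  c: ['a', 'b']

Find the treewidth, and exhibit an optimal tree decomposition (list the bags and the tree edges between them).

Treewidth 2.
Bags: B1 = {a, b, c}
Tree: (single bag)

With just one bag of size 3, the width is 3 − 1 = 2, so tw(G) ≤ 2. Conversely, {a, b, c} is a clique of size 3, and the vertices of any clique must share a bag in every tree decomposition; so some bag has ≥ 3 vertices and tw(G) ≥ 2. Hence tw(G) = 2 exactly.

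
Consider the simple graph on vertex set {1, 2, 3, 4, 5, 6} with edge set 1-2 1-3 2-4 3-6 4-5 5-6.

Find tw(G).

A width-2 tree decomposition is:
Bags: B1 = {1, 2, 3}  B2 = {2, 3, 6}  B3 = {2, 5, 6}  B4 = {2, 4, 5}
Tree: B1–B2, B2–B3, B3–B4
Every bag has size at most 3, so the width is 3 − 1 = 2 and tw(G) ≤ 2. The edges 2–1–3–6–5–4–2 form a cycle, so G is not a tree and its treewidth is at least 2. Hence tw(G) = 2 exactly.

2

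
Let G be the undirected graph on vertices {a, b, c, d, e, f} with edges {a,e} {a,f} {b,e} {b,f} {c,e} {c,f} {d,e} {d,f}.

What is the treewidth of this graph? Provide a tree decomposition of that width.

Treewidth 2.
One such decomposition:
Bags: B1 = {d, e, f}  B2 = {b, e, f}  B3 = {c, e, f}  B4 = {a, e, f}
Tree: B1–B2, B2–B3, B3–B4

The largest bag has 3 vertices, giving width 2; this decomposition certifies tw(G) ≤ 2. The edges e–d–f–b–e form a cycle, so G is not a tree and its treewidth is at least 2. Therefore the treewidth is 2.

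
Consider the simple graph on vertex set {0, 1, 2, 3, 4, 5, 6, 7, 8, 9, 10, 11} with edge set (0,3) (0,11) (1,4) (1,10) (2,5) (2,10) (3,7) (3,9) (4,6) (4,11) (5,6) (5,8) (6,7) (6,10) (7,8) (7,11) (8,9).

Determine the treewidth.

3

A width-3 tree decomposition is:
Bags: B1 = {1, 2, 4, 10}  B2 = {2, 4, 6, 10}  B3 = {2, 4, 5, 6}  B4 = {4, 5, 6, 11}  B5 = {5, 6, 7, 11}  B6 = {5, 7, 8, 11}  B7 = {0, 7, 8, 11}  B8 = {0, 3, 7, 8}  B9 = {0, 3, 8, 9}
Tree: B1–B2, B2–B3, B3–B4, B4–B5, B5–B6, B6–B7, B7–B8, B8–B9
The largest bag has 4 vertices, giving width 3; this decomposition certifies tw(G) ≤ 3. For the lower bound: the 4 vertex sets {1,2,10}, {4}, {6}, {5,7,8,11} are disjoint, each induces a connected subgraph, and every pair is joined by at least one edge of G. Contracting each set to a single vertex therefore yields K_{4} as a minor, and since treewidth is minor-monotone, tw(G) ≥ tw(K_{4}) = 3. Combining the bounds, tw(G) = 3.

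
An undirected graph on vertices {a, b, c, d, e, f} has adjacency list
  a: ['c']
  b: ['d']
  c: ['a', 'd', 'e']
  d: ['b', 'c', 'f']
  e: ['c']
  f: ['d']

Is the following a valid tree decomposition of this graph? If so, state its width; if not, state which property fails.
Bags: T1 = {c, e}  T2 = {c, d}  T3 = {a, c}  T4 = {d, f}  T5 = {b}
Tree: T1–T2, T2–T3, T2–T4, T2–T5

A tree decomposition must satisfy three properties: every vertex lies in some bag; for every edge, both endpoints lie together in some bag; and for every vertex, the bags containing it form a connected subtree. Here edge (d,b) lies in no bag, so the decomposition is invalid.

No — edge (d,b) lies in no bag.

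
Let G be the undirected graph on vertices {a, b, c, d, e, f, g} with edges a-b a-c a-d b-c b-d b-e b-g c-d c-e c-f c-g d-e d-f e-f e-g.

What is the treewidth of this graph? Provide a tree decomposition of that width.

Treewidth 3.
One optimal decomposition is:
Bags: B1 = {b, c, e, g}  B2 = {b, c, d, e}  B3 = {c, d, e, f}  B4 = {a, b, c, d}
Tree: B1–B2, B2–B3, B2–B4

The largest bag has 4 vertices, giving width 3; this decomposition certifies tw(G) ≤ 3. For the lower bound, the 4 vertices {c, d, e, f} are pairwise adjacent, and any tree decomposition puts a clique entirely inside one bag — forcing width ≥ 3. Hence tw(G) = 3 exactly.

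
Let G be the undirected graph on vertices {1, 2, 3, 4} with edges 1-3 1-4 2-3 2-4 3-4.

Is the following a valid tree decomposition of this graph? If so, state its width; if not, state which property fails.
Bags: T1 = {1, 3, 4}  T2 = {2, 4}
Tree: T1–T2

No — edge (3,2) lies in no bag.

A tree decomposition must satisfy three properties: every vertex lies in some bag; for every edge, both endpoints lie together in some bag; and for every vertex, the bags containing it form a connected subtree. Here edge (3,2) lies in no bag, so the decomposition is invalid.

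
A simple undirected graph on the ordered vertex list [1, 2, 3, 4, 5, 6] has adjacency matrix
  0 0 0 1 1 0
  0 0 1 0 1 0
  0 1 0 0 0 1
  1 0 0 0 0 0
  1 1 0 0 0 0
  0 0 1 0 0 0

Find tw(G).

1

A width-1 tree decomposition is:
Bags: B1 = {3, 6}  B2 = {2, 3}  B3 = {2, 5}  B4 = {1, 5}  B5 = {1, 4}
Tree: B1–B2, B2–B3, B3–B4, B4–B5
The largest bag has 2 vertices, giving width 1; this decomposition certifies tw(G) ≤ 1. G has an edge, so its treewidth is at least 1. The upper and lower bounds meet at 1, so that is the treewidth.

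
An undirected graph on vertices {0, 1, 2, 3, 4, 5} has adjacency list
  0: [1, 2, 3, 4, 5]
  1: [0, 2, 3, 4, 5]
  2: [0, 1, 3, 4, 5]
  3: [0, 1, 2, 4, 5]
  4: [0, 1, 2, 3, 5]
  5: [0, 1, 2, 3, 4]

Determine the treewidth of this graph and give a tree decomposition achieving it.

With just one bag of size 6, the width is 6 − 1 = 5, so tw(G) ≤ 5. On the other hand G contains the 6-clique {0, 1, 2, 3, 4, 5}. A clique must lie in a single bag of any decomposition, so no decomposition can have width below 5. Hence tw(G) = 5 exactly.

Treewidth 5.
One such decomposition:
Bags: B1 = {0, 1, 2, 3, 4, 5}
Tree: (single bag)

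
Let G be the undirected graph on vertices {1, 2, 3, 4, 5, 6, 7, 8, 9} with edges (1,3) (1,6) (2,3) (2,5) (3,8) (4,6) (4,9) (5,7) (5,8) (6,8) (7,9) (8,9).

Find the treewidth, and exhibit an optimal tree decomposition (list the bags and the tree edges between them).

Treewidth 3.
Bags: B1 = {4, 6, 7, 9}  B2 = {6, 7, 8, 9}  B3 = {5, 6, 7, 8}  B4 = {1, 5, 6, 8}  B5 = {1, 3, 5, 8}  B6 = {1, 2, 3, 5}
Tree: B1–B2, B2–B3, B3–B4, B4–B5, B5–B6

Each bag holds 4 vertices, so the decomposition has width 3, which upper-bounds the treewidth. For the lower bound: the 4 vertex sets {4,7,9}, {6}, {8}, {1,2,3,5} are disjoint, each induces a connected subgraph, and every pair is joined by at least one edge of G. Contracting each set to a single vertex therefore yields K_{4} as a minor, and since treewidth is minor-monotone, tw(G) ≥ tw(K_{4}) = 3. Combining the bounds, tw(G) = 3.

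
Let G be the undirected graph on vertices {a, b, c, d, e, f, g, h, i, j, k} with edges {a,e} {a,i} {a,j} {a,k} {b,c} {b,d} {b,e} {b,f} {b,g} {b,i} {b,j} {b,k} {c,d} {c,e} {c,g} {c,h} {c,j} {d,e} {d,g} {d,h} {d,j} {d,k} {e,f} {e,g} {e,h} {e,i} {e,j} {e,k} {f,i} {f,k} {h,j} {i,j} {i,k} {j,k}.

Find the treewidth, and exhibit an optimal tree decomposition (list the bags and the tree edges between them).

Each bag holds 5 vertices, so the decomposition has width 4, which upper-bounds the treewidth. Conversely, {c, d, e, h, j} is a clique of size 5, and the vertices of any clique must share a bag in every tree decomposition; so some bag has ≥ 5 vertices and tw(G) ≥ 4. Hence tw(G) = 4 exactly.

Treewidth 4.
One such decomposition:
Bags: B1 = {b, e, i, j, k}  B2 = {b, d, e, j, k}  B3 = {b, c, d, e, j}  B4 = {c, d, e, h, j}  B5 = {b, e, f, i, k}  B6 = {b, c, d, e, g}  B7 = {a, e, i, j, k}
Tree: B1–B2, B2–B3, B3–B4, B1–B5, B3–B6, B1–B7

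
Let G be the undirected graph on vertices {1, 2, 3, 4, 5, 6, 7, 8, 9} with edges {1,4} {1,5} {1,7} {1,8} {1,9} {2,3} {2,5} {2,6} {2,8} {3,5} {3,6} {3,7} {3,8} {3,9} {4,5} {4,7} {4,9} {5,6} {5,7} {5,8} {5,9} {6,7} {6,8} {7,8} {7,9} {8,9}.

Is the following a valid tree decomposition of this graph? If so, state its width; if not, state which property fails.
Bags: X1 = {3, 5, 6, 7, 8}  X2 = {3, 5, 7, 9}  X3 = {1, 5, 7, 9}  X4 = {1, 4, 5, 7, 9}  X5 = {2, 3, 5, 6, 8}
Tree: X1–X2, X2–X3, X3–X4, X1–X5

No — edge (8,9) lies in no bag.

A tree decomposition must satisfy three properties: every vertex lies in some bag; for every edge, both endpoints lie together in some bag; and for every vertex, the bags containing it form a connected subtree. Here edge (8,9) lies in no bag, so the decomposition is invalid.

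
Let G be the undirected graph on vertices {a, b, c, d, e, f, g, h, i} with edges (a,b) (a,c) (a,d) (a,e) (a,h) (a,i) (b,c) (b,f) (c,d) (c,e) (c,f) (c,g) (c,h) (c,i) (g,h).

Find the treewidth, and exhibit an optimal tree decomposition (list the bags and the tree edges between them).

Treewidth 2.
One optimal decomposition is:
Bags: B1 = {a, b, c}  B2 = {a, c, h}  B3 = {a, c, i}  B4 = {c, g, h}  B5 = {a, c, d}  B6 = {a, c, e}  B7 = {b, c, f}
Tree: B1–B2, B1–B3, B2–B4, B3–B5, B3–B6, B1–B7

The largest bag has 3 vertices, giving width 2; this decomposition certifies tw(G) ≤ 2. Conversely, {c, g, h} is a clique of size 3, and the vertices of any clique must share a bag in every tree decomposition; so some bag has ≥ 3 vertices and tw(G) ≥ 2. Combining the bounds, tw(G) = 2.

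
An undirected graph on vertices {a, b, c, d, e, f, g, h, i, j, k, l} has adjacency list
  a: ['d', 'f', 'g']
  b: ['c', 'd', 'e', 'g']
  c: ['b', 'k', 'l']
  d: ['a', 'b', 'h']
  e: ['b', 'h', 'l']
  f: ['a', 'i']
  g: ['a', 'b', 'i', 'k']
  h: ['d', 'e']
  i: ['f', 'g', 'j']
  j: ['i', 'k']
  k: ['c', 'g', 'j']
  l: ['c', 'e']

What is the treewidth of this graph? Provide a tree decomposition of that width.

Treewidth 3.
One such decomposition:
Bags: B1 = {f, i, j, k}  B2 = {f, g, i, k}  B3 = {a, f, g, k}  B4 = {a, c, g, k}  B5 = {a, b, c, g}  B6 = {a, b, c, d}  B7 = {b, c, d, l}  B8 = {b, d, e, l}  B9 = {d, e, h, l}
Tree: B1–B2, B2–B3, B3–B4, B4–B5, B5–B6, B6–B7, B7–B8, B8–B9

Each bag holds 4 vertices, so the decomposition has width 3, which upper-bounds the treewidth. For the lower bound: the 4 vertex sets {f,i,j}, {k}, {g}, {a,b,c,d} are disjoint, each induces a connected subgraph, and every pair is joined by at least one edge of G. Contracting each set to a single vertex therefore yields K_{4} as a minor, and since treewidth is minor-monotone, tw(G) ≥ tw(K_{4}) = 3. Hence tw(G) = 3 exactly.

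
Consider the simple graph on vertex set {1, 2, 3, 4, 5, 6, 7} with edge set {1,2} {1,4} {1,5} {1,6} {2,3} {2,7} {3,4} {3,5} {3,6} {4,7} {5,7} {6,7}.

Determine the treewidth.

3

A width-3 tree decomposition is:
Bags: B1 = {1, 3, 5, 7}  B2 = {1, 2, 3, 7}  B3 = {1, 3, 6, 7}  B4 = {1, 3, 4, 7}
Tree: B1–B2, B2–B3, B3–B4
Every bag has size at most 4, so the width is 4 − 1 = 3 and tw(G) ≤ 3. For the lower bound: the 4 vertex sets {1,5}, {2,3}, {7}, {6} are disjoint, each induces a connected subgraph, and every pair is joined by at least one edge of G. Contracting each set to a single vertex therefore yields K_{4} as a minor, and since treewidth is minor-monotone, tw(G) ≥ tw(K_{4}) = 3. The upper and lower bounds meet at 3, so that is the treewidth.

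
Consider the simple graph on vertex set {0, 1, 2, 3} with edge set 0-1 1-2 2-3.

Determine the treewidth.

A width-1 tree decomposition is:
Bags: B1 = {1, 2}  B2 = {0, 1}  B3 = {2, 3}
Tree: B1–B2, B1–B3
Each bag holds 2 vertices, so the decomposition has width 1, which upper-bounds the treewidth. G has an edge, so its treewidth is at least 1. Hence tw(G) = 1 exactly.

1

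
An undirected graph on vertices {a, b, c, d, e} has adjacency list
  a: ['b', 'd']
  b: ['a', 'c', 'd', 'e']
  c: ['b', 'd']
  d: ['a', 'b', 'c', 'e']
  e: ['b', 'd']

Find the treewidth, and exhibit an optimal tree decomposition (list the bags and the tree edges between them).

The largest bag has 3 vertices, giving width 2; this decomposition certifies tw(G) ≤ 2. For the lower bound, the 3 vertices {b, d, e} are pairwise adjacent, and any tree decomposition puts a clique entirely inside one bag — forcing width ≥ 2. The upper and lower bounds meet at 2, so that is the treewidth.

Treewidth 2.
One such decomposition:
Bags: B1 = {a, b, d}  B2 = {b, d, e}  B3 = {b, c, d}
Tree: B1–B2, B1–B3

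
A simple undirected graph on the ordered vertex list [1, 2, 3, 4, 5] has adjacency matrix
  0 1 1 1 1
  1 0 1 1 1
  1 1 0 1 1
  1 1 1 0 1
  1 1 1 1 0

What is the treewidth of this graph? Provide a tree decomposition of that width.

Treewidth 4.
One optimal decomposition is:
Bags: B1 = {1, 2, 3, 4, 5}
Tree: (single bag)

With just one bag of size 5, the width is 5 − 1 = 4, so tw(G) ≤ 4. For the lower bound, the 5 vertices {1, 2, 3, 4, 5} are pairwise adjacent, and any tree decomposition puts a clique entirely inside one bag — forcing width ≥ 4. Combining the bounds, tw(G) = 4.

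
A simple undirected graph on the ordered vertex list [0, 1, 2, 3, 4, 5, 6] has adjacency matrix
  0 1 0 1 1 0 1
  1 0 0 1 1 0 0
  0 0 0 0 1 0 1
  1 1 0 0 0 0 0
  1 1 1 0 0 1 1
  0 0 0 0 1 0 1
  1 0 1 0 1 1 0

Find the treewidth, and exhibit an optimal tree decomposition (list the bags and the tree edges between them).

Treewidth 2.
One such decomposition:
Bags: B1 = {4, 5, 6}  B2 = {0, 4, 6}  B3 = {0, 1, 4}  B4 = {2, 4, 6}  B5 = {0, 1, 3}
Tree: B1–B2, B2–B3, B2–B4, B3–B5

Each bag holds 3 vertices, so the decomposition has width 2, which upper-bounds the treewidth. For the lower bound, the 3 vertices {0, 1, 3} are pairwise adjacent, and any tree decomposition puts a clique entirely inside one bag — forcing width ≥ 2. Combining the bounds, tw(G) = 2.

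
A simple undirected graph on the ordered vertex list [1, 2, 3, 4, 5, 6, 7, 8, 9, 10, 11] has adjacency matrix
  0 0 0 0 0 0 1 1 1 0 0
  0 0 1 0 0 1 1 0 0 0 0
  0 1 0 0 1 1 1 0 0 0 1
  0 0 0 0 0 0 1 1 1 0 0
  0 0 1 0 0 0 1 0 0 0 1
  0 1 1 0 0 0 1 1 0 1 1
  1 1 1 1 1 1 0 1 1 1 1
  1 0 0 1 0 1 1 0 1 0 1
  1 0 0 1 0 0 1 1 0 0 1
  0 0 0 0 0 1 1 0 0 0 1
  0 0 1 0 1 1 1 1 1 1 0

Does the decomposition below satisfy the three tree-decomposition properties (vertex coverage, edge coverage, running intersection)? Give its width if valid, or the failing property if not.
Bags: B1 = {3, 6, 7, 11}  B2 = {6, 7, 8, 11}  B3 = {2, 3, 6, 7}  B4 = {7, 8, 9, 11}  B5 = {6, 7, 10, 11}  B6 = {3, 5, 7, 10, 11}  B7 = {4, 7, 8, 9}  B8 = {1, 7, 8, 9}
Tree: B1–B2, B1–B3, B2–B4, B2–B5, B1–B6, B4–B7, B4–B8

A tree decomposition must satisfy three properties: every vertex lies in some bag; for every edge, both endpoints lie together in some bag; and for every vertex, the bags containing it form a connected subtree. Here bags containing vertex 10 are not connected in the tree, so the decomposition is invalid.

No — bags containing vertex 10 are not connected in the tree.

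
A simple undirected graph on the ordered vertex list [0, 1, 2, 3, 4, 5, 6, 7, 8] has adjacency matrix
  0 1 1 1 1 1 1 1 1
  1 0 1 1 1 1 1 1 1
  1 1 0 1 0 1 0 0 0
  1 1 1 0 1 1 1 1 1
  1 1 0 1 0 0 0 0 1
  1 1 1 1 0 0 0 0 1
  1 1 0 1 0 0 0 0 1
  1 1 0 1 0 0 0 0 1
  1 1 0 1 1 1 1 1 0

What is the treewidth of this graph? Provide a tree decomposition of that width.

Every bag has size at most 5, so the width is 5 − 1 = 4 and tw(G) ≤ 4. For the lower bound, the 5 vertices {0, 1, 3, 4, 8} are pairwise adjacent, and any tree decomposition puts a clique entirely inside one bag — forcing width ≥ 4. Hence tw(G) = 4 exactly.

Treewidth 4.
One optimal decomposition is:
Bags: B1 = {0, 1, 3, 5, 8}  B2 = {0, 1, 2, 3, 5}  B3 = {0, 1, 3, 6, 8}  B4 = {0, 1, 3, 7, 8}  B5 = {0, 1, 3, 4, 8}
Tree: B1–B2, B1–B3, B1–B4, B1–B5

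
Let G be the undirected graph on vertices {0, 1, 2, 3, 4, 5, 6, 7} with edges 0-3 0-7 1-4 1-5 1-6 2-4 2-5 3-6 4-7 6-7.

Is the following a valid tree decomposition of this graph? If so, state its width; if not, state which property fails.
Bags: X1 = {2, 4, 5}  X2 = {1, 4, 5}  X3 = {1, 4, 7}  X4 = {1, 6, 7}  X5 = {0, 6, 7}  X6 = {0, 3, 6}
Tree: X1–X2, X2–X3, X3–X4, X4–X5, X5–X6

Yes; width 2.

Vertex coverage: the bags together contain {0, 1, 2, 3, 4, 5, 6, 7}, the full vertex set. Edge coverage: each edge of G has both endpoints in at least one bag. Running intersection: for every vertex, the bags containing it form a connected subtree. All three properties hold, so this is a valid tree decomposition of width max|bag| − 1 = 2, and hence tw(G) ≤ 2.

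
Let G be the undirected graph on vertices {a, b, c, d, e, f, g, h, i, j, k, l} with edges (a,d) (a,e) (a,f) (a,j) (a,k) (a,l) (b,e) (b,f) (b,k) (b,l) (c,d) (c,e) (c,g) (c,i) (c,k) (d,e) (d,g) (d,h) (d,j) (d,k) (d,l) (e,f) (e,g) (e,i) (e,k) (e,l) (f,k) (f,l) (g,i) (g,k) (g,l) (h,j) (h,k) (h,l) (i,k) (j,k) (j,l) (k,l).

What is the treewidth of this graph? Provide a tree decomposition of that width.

Treewidth 4.
One optimal decomposition is:
Bags: B1 = {d, e, g, k, l}  B2 = {a, d, e, k, l}  B3 = {c, d, e, g, k}  B4 = {a, d, j, k, l}  B5 = {a, e, f, k, l}  B6 = {b, e, f, k, l}  B7 = {c, e, g, i, k}  B8 = {d, h, j, k, l}
Tree: B1–B2, B1–B3, B2–B4, B2–B5, B5–B6, B3–B7, B4–B8

Each bag holds 5 vertices, so the decomposition has width 4, which upper-bounds the treewidth. For the lower bound, the 5 vertices {d, h, j, k, l} are pairwise adjacent, and any tree decomposition puts a clique entirely inside one bag — forcing width ≥ 4. Combining the bounds, tw(G) = 4.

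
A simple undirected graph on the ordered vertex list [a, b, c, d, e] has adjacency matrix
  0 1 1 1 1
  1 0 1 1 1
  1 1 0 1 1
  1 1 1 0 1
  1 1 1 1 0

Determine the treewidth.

A width-4 tree decomposition is:
Bags: B1 = {a, b, c, d, e}
Tree: (single bag)
With just one bag of size 5, the width is 5 − 1 = 4, so tw(G) ≤ 4. On the other hand G contains the 5-clique {a, b, c, d, e}. A clique must lie in a single bag of any decomposition, so no decomposition can have width below 4. Hence tw(G) = 4 exactly.

4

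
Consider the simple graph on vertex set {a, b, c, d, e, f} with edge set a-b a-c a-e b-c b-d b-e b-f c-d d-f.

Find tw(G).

2

A width-2 tree decomposition is:
Bags: B1 = {b, c, d}  B2 = {a, b, c}  B3 = {b, d, f}  B4 = {a, b, e}
Tree: B1–B2, B1–B3, B2–B4
Each bag holds 3 vertices, so the decomposition has width 2, which upper-bounds the treewidth. Conversely, {b, c, d} is a clique of size 3, and the vertices of any clique must share a bag in every tree decomposition; so some bag has ≥ 3 vertices and tw(G) ≥ 2. Therefore the treewidth is 2.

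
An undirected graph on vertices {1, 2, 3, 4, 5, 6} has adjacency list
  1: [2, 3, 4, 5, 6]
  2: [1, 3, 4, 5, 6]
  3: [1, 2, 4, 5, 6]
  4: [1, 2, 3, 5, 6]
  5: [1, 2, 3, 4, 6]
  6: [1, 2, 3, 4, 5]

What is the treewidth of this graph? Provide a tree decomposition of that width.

A single bag containing all 6 vertices is trivially a valid decomposition of width 5. For the lower bound, the 6 vertices {1, 2, 3, 4, 5, 6} are pairwise adjacent, and any tree decomposition puts a clique entirely inside one bag — forcing width ≥ 5. Combining the bounds, tw(G) = 5.

Treewidth 5.
One optimal decomposition is:
Bags: B1 = {1, 2, 3, 4, 5, 6}
Tree: (single bag)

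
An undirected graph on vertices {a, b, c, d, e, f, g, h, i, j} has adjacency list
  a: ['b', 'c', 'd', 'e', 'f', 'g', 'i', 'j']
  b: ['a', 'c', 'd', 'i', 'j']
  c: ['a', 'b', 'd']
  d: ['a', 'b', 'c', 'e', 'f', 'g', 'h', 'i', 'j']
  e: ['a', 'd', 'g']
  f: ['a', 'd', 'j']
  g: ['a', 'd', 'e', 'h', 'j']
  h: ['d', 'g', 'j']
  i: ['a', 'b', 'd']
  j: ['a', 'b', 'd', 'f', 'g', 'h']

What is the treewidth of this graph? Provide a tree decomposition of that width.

The largest bag has 4 vertices, giving width 3; this decomposition certifies tw(G) ≤ 3. Conversely, {d, g, h, j} is a clique of size 4, and the vertices of any clique must share a bag in every tree decomposition; so some bag has ≥ 4 vertices and tw(G) ≥ 3. The upper and lower bounds meet at 3, so that is the treewidth.

Treewidth 3.
One optimal decomposition is:
Bags: B1 = {a, b, d, j}  B2 = {a, d, g, j}  B3 = {a, b, d, i}  B4 = {a, d, e, g}  B5 = {a, b, c, d}  B6 = {a, d, f, j}  B7 = {d, g, h, j}
Tree: B1–B2, B1–B3, B2–B4, B3–B5, B1–B6, B2–B7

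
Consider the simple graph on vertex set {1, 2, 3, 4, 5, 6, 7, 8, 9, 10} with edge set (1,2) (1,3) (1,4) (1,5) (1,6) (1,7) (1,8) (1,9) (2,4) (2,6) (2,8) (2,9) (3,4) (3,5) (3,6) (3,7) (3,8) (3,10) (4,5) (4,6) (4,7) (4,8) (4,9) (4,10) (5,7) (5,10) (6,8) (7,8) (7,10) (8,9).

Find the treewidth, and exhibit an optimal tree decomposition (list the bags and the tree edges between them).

The largest bag has 5 vertices, giving width 4; this decomposition certifies tw(G) ≤ 4. For the lower bound, the 5 vertices {1, 2, 4, 8, 9} are pairwise adjacent, and any tree decomposition puts a clique entirely inside one bag — forcing width ≥ 4. Combining the bounds, tw(G) = 4.

Treewidth 4.
Bags: B1 = {1, 3, 4, 6, 8}  B2 = {1, 3, 4, 7, 8}  B3 = {1, 2, 4, 6, 8}  B4 = {1, 2, 4, 8, 9}  B5 = {1, 3, 4, 5, 7}  B6 = {3, 4, 5, 7, 10}
Tree: B1–B2, B1–B3, B3–B4, B2–B5, B5–B6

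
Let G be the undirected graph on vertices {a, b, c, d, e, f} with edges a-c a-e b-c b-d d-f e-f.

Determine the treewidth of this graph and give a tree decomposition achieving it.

Every bag has size at most 3, so the width is 3 − 1 = 2 and tw(G) ≤ 2. Since c–a–e–f–d–b–c is a cycle in G, G is not acyclic. Forests are exactly the graphs of treewidth ≤ 1, so tw(G) ≥ 2. Hence tw(G) = 2 exactly.

Treewidth 2.
One such decomposition:
Bags: B1 = {a, c, e}  B2 = {c, e, f}  B3 = {c, d, f}  B4 = {b, c, d}
Tree: B1–B2, B2–B3, B3–B4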